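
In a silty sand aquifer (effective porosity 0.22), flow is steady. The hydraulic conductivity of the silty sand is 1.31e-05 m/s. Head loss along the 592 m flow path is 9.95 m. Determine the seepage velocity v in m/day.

0.0865

Convert K: 1.31e-05 m/s × 86400 = 1.132 m/day.
Hydraulic gradient i = Δh / L = 9.95 / 592 = 0.01681.
Darcy flux q = K · i = 1.132 × 0.01681 = 0.01902 m/day.
Seepage velocity v = q / n_e = 0.01902 / 0.22 = 0.08647 m/day.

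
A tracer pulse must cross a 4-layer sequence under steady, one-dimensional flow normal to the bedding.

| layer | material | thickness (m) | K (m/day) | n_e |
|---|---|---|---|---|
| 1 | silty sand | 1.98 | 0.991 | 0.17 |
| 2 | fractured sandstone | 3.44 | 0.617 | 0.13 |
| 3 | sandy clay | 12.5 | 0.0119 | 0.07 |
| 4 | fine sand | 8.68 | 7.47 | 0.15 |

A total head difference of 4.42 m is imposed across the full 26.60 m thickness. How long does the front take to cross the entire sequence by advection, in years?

1.94

With flow normal to the layers, continuity requires the same specific discharge q through every layer.
Σ(b_i/K_i) = 1.98/0.991 + 3.44/0.617 + 12.5/0.0119 + 8.68/7.47 = 1059 d.
q = Δh / Σ(b_i/K_i) = 4.42 / 1059 = 0.004173 m/day.
In each layer the seepage velocity is v_i = q/n_i, so the layer transit time is t_i = b_i·n_i / q:
  layer 1 (silty sand): t_1 = 1.98 × 0.17 / 0.004173 = 80.66 d
  layer 2 (fractured sandstone): t_2 = 3.44 × 0.13 / 0.004173 = 107.2 d
  layer 3 (sandy clay): t_3 = 12.5 × 0.07 / 0.004173 = 209.7 d
  layer 4 (fine sand): t_4 = 8.68 × 0.15 / 0.004173 = 312.0 d
Total t = Σ t_i = 709.5 days = 1.942 years.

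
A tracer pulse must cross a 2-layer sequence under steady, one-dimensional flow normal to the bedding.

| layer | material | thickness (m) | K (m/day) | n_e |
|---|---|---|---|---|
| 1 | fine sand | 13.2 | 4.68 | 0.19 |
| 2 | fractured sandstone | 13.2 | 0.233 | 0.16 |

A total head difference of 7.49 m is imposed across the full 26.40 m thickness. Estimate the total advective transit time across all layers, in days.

With flow normal to the layers, continuity requires the same specific discharge q through every layer.
Σ(b_i/K_i) = 13.2/4.68 + 13.2/0.233 = 59.47 d.
q = Δh / Σ(b_i/K_i) = 7.49 / 59.47 = 0.1259 m/day.
In each layer the seepage velocity is v_i = q/n_i, so the layer transit time is t_i = b_i·n_i / q:
  layer 1 (fine sand): t_1 = 13.2 × 0.19 / 0.1259 = 19.91 d
  layer 2 (fractured sandstone): t_2 = 13.2 × 0.16 / 0.1259 = 16.77 d
Total t = Σ t_i = 36.68 days.

36.7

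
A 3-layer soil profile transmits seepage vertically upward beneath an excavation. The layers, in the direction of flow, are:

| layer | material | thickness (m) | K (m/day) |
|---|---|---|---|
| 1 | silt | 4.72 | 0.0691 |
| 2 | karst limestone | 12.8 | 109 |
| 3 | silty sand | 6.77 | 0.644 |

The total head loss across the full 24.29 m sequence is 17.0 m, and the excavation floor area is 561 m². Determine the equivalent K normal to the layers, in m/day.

0.308

Flow is perpendicular to layering, so the layers act in series and the equivalent K is the thickness-weighted harmonic mean.
Total thickness L = 4.72 + 12.8 + 6.77 = 24.29 m.
Σ(b_i/K_i) = 4.72/0.0691 + 12.8/109 + 6.77/0.644 = 78.94 d.
K_eq = L / Σ(b_i/K_i) = 24.29 / 78.94 = 0.3077 m/day.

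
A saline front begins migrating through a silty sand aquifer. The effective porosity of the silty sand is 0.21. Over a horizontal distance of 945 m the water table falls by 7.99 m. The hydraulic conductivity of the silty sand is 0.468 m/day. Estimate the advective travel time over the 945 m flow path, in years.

Hydraulic gradient i = Δh / L = 7.99 / 945 = 0.008455.
Darcy flux q = K · i = 0.4680 × 0.008455 = 0.003957 m/day.
Seepage velocity v = q / n_e = 0.003957 / 0.21 = 0.01884 m/day.
Travel time t = L / v = 945 / 0.01884 = 50152 days = 137.3 years.

137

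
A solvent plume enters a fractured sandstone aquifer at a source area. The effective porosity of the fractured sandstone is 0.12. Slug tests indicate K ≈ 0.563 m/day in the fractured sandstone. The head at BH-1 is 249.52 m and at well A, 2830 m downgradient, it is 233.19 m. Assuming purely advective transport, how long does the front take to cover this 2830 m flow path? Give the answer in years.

286

Hydraulic gradient i = (249.52 − 233.19) / 2830 = 16.33 / 2830 = 0.005770.
Darcy flux q = K · i = 0.5630 × 0.005770 = 0.003249 m/day.
Seepage velocity v = q / n_e = 0.003249 / 0.12 = 0.02707 m/day.
Travel time t = L / v = 2830 / 0.02707 = 1.045e+05 days = 286.2 years.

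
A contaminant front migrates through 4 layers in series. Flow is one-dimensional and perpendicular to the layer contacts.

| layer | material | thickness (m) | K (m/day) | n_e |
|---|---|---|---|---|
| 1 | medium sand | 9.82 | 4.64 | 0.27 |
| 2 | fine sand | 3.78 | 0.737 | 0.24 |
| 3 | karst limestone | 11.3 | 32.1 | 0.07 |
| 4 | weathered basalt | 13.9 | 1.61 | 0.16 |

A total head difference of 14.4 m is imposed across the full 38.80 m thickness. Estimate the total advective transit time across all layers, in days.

7.41

With flow normal to the layers, continuity requires the same specific discharge q through every layer.
Σ(b_i/K_i) = 9.82/4.64 + 3.78/0.737 + 11.3/32.1 + 13.9/1.61 = 16.23 d.
q = Δh / Σ(b_i/K_i) = 14.4 / 16.23 = 0.8872 m/day.
In each layer the seepage velocity is v_i = q/n_i, so the layer transit time is t_i = b_i·n_i / q:
  layer 1 (medium sand): t_1 = 9.82 × 0.27 / 0.8872 = 2.989 d
  layer 2 (fine sand): t_2 = 3.78 × 0.24 / 0.8872 = 1.023 d
  layer 3 (karst limestone): t_3 = 11.3 × 0.07 / 0.8872 = 0.8916 d
  layer 4 (weathered basalt): t_4 = 13.9 × 0.16 / 0.8872 = 2.507 d
Total t = Σ t_i = 7.409 days.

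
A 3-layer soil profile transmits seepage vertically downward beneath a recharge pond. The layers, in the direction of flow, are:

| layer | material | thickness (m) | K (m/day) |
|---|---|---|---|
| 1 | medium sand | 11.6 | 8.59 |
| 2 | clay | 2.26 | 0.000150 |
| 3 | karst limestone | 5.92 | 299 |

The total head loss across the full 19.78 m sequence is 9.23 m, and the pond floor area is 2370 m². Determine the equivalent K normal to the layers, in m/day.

0.00131

Flow is perpendicular to layering, so the layers act in series and the equivalent K is the thickness-weighted harmonic mean.
Total thickness L = 11.6 + 2.26 + 5.92 = 19.78 m.
Σ(b_i/K_i) = 11.6/8.59 + 2.26/0.000150 + 5.92/299 = 15068 d.
K_eq = L / Σ(b_i/K_i) = 19.78 / 15068 = 0.001313 m/day.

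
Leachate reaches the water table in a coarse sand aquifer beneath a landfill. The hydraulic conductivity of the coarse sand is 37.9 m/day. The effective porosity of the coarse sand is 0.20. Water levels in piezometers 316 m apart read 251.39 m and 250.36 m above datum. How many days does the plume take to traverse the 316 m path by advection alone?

Hydraulic gradient i = (251.39 − 250.36) / 316 = 1.03 / 316 = 0.003259.
Darcy flux q = K · i = 37.90 × 0.003259 = 0.1235 m/day.
Seepage velocity v = q / n_e = 0.1235 / 0.20 = 0.6177 m/day.
Travel time t = L / v = 316 / 0.6177 = 511.6 days.

512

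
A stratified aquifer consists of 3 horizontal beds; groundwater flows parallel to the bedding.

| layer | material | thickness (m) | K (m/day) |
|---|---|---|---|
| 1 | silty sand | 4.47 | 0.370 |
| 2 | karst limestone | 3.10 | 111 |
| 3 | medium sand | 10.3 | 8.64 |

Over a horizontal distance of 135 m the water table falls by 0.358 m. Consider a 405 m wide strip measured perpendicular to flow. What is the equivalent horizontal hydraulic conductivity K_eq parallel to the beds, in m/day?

24.3

Flow is parallel to layering, so each bed carries its own Darcy discharge and the transmissivities add.
Σ(K_i·b_i) = 0.370×4.47 + 111×3.10 + 8.64×10.3 = 434.7 m²/day.
Total thickness b = 17.87 m, so K_eq = Σ(K_i·b_i)/b = 24.33 m/day.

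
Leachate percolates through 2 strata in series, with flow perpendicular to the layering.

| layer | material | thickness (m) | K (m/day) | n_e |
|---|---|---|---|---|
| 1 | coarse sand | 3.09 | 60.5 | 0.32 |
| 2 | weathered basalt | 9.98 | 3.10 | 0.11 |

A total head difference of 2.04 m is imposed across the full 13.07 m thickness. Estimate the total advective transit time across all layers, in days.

With flow normal to the layers, continuity requires the same specific discharge q through every layer.
Σ(b_i/K_i) = 3.09/60.5 + 9.98/3.10 = 3.270 d.
q = Δh / Σ(b_i/K_i) = 2.04 / 3.270 = 0.6238 m/day.
In each layer the seepage velocity is v_i = q/n_i, so the layer transit time is t_i = b_i·n_i / q:
  layer 1 (coarse sand): t_1 = 3.09 × 0.32 / 0.6238 = 1.585 d
  layer 2 (weathered basalt): t_2 = 9.98 × 0.11 / 0.6238 = 1.760 d
Total t = Σ t_i = 3.345 days.

3.35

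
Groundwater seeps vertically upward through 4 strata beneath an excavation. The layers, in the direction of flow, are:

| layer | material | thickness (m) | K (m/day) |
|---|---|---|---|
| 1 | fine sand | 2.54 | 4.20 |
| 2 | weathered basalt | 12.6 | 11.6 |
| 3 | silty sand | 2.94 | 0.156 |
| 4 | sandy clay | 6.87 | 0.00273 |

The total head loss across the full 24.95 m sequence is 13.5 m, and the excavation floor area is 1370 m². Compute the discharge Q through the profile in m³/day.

Flow is perpendicular to layering, so the layers act in series and the equivalent K is the thickness-weighted harmonic mean.
Total thickness L = 2.54 + 12.6 + 2.94 + 6.87 = 24.95 m.
Σ(b_i/K_i) = 2.54/4.20 + 12.6/11.6 + 2.94/0.156 + 6.87/0.00273 = 2537 d.
K_eq = L / Σ(b_i/K_i) = 24.95 / 2537 = 0.009834 m/day.
Q = K_eq · A · (Δh/L) = 0.009834 × 1370 × (13.5/24.95) = 7.290 m³/day.

7.29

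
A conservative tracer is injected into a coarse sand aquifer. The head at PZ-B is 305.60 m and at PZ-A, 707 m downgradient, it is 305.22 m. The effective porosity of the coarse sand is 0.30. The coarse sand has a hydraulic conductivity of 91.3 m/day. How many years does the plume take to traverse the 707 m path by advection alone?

Hydraulic gradient i = (305.60 − 305.22) / 707 = 0.38 / 707 = 0.0005375.
Darcy flux q = K · i = 91.30 × 0.0005375 = 0.04907 m/day.
Seepage velocity v = q / n_e = 0.04907 / 0.30 = 0.1636 m/day.
Travel time t = L / v = 707 / 0.1636 = 4322 days = 11.83 years.

11.8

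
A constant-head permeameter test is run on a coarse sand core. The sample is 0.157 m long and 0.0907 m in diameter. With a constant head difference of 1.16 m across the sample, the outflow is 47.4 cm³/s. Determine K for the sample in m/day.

Cross-sectional area A = π·(d/2)² = π × (0.0907/2)² = 0.006461 m².
Convert discharge: 47.4 cm³/s = 4.740e-05 m³/s.
Darcy's law rearranged: K = Q·L / (A·Δh) = 4.740e-05 × 0.157 / (0.006461 × 1.16) = 0.0009929 m/s = 85.79 m/day.

85.8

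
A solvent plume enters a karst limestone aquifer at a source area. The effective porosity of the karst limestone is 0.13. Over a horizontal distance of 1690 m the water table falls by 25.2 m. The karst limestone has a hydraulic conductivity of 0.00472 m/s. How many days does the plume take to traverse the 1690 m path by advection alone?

36.1

Convert K: 0.00472 m/s × 86400 = 407.8 m/day.
Hydraulic gradient i = Δh / L = 25.2 / 1690 = 0.01491.
Darcy flux q = K · i = 407.8 × 0.01491 = 6.081 m/day.
Seepage velocity v = q / n_e = 6.081 / 0.13 = 46.78 m/day.
Travel time t = L / v = 1690 / 46.78 = 36.13 days.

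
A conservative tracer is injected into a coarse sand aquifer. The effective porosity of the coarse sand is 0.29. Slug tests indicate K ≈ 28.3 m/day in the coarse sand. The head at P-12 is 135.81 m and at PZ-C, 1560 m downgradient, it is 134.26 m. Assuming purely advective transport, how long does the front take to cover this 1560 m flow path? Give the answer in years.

44.0

Hydraulic gradient i = (135.81 − 134.26) / 1560 = 1.55 / 1560 = 0.0009936.
Darcy flux q = K · i = 28.30 × 0.0009936 = 0.02812 m/day.
Seepage velocity v = q / n_e = 0.02812 / 0.29 = 0.09696 m/day.
Travel time t = L / v = 1560 / 0.09696 = 16089 days = 44.05 years.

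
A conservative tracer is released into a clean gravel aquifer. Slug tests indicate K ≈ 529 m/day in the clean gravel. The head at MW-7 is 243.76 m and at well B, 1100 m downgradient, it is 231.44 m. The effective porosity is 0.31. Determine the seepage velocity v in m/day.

Hydraulic gradient i = (243.76 − 231.44) / 1100 = 12.32 / 1100 = 0.01120.
Darcy flux q = K · i = 529.0 × 0.01120 = 5.925 m/day.
Seepage velocity v = q / n_e = 5.925 / 0.31 = 19.11 m/day.

19.1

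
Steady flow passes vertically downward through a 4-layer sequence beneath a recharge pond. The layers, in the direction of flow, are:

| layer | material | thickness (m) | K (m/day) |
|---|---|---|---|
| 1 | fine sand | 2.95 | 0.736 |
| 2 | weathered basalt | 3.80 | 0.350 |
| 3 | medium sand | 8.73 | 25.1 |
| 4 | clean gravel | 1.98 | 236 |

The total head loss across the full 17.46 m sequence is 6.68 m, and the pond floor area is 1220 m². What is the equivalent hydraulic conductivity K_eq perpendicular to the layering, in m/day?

1.15

Flow is perpendicular to layering, so the layers act in series and the equivalent K is the thickness-weighted harmonic mean.
Total thickness L = 2.95 + 3.80 + 8.73 + 1.98 = 17.46 m.
Σ(b_i/K_i) = 2.95/0.736 + 3.80/0.350 + 8.73/25.1 + 1.98/236 = 15.22 d.
K_eq = L / Σ(b_i/K_i) = 17.46 / 15.22 = 1.147 m/day.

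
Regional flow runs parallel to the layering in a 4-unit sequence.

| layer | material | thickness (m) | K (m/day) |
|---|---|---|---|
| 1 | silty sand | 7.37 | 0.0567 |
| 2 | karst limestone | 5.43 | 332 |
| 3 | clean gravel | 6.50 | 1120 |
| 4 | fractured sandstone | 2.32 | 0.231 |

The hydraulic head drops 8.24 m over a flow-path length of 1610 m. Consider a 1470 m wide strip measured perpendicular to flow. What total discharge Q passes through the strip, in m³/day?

68300

Flow is parallel to layering, so each bed carries its own Darcy discharge and the transmissivities add.
Σ(K_i·b_i) = 0.0567×7.37 + 332×5.43 + 1120×6.50 + 0.231×2.32 = 9084 m²/day.
Hydraulic gradient i = Δh / L = 8.24 / 1610 = 0.005118.
Q = Σ(K_i·b_i) · W · i = 9084 × 1470 × 0.005118 = 68341 m³/day.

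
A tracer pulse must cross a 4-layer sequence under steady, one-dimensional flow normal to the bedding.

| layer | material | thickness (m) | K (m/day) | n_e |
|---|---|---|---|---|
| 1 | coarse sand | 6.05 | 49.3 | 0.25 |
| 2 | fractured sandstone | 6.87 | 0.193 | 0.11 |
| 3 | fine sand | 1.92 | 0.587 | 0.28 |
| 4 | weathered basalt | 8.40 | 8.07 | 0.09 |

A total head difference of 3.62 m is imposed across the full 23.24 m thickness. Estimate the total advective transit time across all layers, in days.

39.4

With flow normal to the layers, continuity requires the same specific discharge q through every layer.
Σ(b_i/K_i) = 6.05/49.3 + 6.87/0.193 + 1.92/0.587 + 8.40/8.07 = 40.03 d.
q = Δh / Σ(b_i/K_i) = 3.62 / 40.03 = 0.09043 m/day.
In each layer the seepage velocity is v_i = q/n_i, so the layer transit time is t_i = b_i·n_i / q:
  layer 1 (coarse sand): t_1 = 6.05 × 0.25 / 0.09043 = 16.73 d
  layer 2 (fractured sandstone): t_2 = 6.87 × 0.11 / 0.09043 = 8.357 d
  layer 3 (fine sand): t_3 = 1.92 × 0.28 / 0.09043 = 5.945 d
  layer 4 (weathered basalt): t_4 = 8.40 × 0.09 / 0.09043 = 8.360 d
Total t = Σ t_i = 39.39 days.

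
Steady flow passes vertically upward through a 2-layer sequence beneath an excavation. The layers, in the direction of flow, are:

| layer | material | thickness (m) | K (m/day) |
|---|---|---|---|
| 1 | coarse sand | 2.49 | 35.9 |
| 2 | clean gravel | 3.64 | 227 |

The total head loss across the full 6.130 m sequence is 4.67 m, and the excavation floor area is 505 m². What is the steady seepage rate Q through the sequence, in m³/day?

27600

Flow is perpendicular to layering, so the layers act in series and the equivalent K is the thickness-weighted harmonic mean.
Total thickness L = 2.49 + 3.64 = 6.130 m.
Σ(b_i/K_i) = 2.49/35.9 + 3.64/227 = 0.08539 d.
K_eq = L / Σ(b_i/K_i) = 6.130 / 0.08539 = 71.78 m/day.
Q = K_eq · A · (Δh/L) = 71.78 × 505 × (4.67/6.130) = 27617 m³/day.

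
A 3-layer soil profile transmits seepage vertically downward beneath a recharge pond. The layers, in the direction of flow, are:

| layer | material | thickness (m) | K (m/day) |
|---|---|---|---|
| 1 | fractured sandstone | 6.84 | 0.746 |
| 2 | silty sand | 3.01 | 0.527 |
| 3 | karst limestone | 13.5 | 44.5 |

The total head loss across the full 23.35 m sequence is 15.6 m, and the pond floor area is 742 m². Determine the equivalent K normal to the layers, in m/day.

Flow is perpendicular to layering, so the layers act in series and the equivalent K is the thickness-weighted harmonic mean.
Total thickness L = 6.84 + 3.01 + 13.5 = 23.35 m.
Σ(b_i/K_i) = 6.84/0.746 + 3.01/0.527 + 13.5/44.5 = 15.18 d.
K_eq = L / Σ(b_i/K_i) = 23.35 / 15.18 = 1.538 m/day.

1.54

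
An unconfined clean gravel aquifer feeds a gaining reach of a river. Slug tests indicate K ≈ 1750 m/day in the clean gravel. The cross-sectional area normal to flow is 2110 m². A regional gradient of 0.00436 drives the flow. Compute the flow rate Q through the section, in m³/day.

16100

Hydraulic gradient i = 0.00436.
Darcy's law: Q = K · A · i = 1750 × 2110 × 0.004360 = 16099 m³/day.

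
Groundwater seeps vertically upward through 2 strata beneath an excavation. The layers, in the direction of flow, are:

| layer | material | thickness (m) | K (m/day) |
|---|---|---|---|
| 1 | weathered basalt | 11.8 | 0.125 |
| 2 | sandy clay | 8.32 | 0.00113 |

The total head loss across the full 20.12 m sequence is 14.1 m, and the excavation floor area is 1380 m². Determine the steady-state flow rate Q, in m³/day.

Flow is perpendicular to layering, so the layers act in series and the equivalent K is the thickness-weighted harmonic mean.
Total thickness L = 11.8 + 8.32 = 20.12 m.
Σ(b_i/K_i) = 11.8/0.125 + 8.32/0.00113 = 7457 d.
K_eq = L / Σ(b_i/K_i) = 20.12 / 7457 = 0.002698 m/day.
Q = K_eq · A · (Δh/L) = 0.002698 × 1380 × (14.1/20.12) = 2.609 m³/day.

2.61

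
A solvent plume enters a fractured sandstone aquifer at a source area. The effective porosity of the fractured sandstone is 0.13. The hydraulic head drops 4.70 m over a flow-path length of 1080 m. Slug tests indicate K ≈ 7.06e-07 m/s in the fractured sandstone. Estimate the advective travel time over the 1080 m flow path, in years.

Convert K: 7.06e-07 m/s × 86400 = 0.06100 m/day.
Hydraulic gradient i = Δh / L = 4.70 / 1080 = 0.004352.
Darcy flux q = K · i = 0.06100 × 0.004352 = 0.0002655 m/day.
Seepage velocity v = q / n_e = 0.0002655 / 0.13 = 0.002042 m/day.
Travel time t = L / v = 1080 / 0.002042 = 5.289e+05 days = 1448 years.

1450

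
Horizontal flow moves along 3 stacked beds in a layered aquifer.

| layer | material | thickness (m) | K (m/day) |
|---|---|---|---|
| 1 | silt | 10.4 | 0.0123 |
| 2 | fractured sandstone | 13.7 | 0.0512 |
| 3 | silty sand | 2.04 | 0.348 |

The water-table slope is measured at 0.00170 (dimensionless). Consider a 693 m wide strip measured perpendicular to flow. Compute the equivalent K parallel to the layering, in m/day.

0.0589

Flow is parallel to layering, so each bed carries its own Darcy discharge and the transmissivities add.
Σ(K_i·b_i) = 0.0123×10.4 + 0.0512×13.7 + 0.348×2.04 = 1.539 m²/day.
Total thickness b = 26.14 m, so K_eq = Σ(K_i·b_i)/b = 0.05889 m/day.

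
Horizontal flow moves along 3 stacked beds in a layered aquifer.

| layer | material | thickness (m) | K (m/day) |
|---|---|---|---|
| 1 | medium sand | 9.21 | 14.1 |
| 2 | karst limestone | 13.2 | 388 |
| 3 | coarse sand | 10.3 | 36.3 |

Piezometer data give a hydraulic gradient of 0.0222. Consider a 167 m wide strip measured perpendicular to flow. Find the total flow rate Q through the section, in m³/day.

Flow is parallel to layering, so each bed carries its own Darcy discharge and the transmissivities add.
Σ(K_i·b_i) = 14.1×9.21 + 388×13.2 + 36.3×10.3 = 5625 m²/day.
Hydraulic gradient i = 0.0222.
Q = Σ(K_i·b_i) · W · i = 5625 × 167 × 0.02220 = 20855 m³/day.

20900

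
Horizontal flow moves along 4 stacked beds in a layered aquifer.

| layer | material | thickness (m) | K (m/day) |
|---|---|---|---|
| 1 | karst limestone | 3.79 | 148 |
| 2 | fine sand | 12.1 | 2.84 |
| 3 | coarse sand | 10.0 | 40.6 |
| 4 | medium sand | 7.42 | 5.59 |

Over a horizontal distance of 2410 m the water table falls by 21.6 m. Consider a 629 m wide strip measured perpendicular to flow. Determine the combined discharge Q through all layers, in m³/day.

Flow is parallel to layering, so each bed carries its own Darcy discharge and the transmissivities add.
Σ(K_i·b_i) = 148×3.79 + 2.84×12.1 + 40.6×10.0 + 5.59×7.42 = 1043 m²/day.
Hydraulic gradient i = Δh / L = 21.6 / 2410 = 0.008963.
Q = Σ(K_i·b_i) · W · i = 1043 × 629 × 0.008963 = 5879 m³/day.

5880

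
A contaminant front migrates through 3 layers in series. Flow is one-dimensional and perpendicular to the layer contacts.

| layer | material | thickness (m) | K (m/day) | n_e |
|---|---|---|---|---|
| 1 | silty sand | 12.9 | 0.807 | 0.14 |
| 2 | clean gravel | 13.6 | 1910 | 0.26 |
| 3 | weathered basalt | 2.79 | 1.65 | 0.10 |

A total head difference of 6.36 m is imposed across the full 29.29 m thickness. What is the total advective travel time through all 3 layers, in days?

15.6

With flow normal to the layers, continuity requires the same specific discharge q through every layer.
Σ(b_i/K_i) = 12.9/0.807 + 13.6/1910 + 2.79/1.65 = 17.68 d.
q = Δh / Σ(b_i/K_i) = 6.36 / 17.68 = 0.3597 m/day.
In each layer the seepage velocity is v_i = q/n_i, so the layer transit time is t_i = b_i·n_i / q:
  layer 1 (silty sand): t_1 = 12.9 × 0.14 / 0.3597 = 5.021 d
  layer 2 (clean gravel): t_2 = 13.6 × 0.26 / 0.3597 = 9.831 d
  layer 3 (weathered basalt): t_3 = 2.79 × 0.10 / 0.3597 = 0.7757 d
Total t = Σ t_i = 15.63 days.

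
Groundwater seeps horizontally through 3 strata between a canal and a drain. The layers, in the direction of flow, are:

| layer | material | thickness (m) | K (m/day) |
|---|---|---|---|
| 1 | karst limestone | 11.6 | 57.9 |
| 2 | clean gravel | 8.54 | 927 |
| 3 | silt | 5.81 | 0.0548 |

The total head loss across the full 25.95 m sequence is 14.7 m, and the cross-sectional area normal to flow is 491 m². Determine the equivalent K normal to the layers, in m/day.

Flow is perpendicular to layering, so the layers act in series and the equivalent K is the thickness-weighted harmonic mean.
Total thickness L = 11.6 + 8.54 + 5.81 = 25.95 m.
Σ(b_i/K_i) = 11.6/57.9 + 8.54/927 + 5.81/0.0548 = 106.2 d.
K_eq = L / Σ(b_i/K_i) = 25.95 / 106.2 = 0.2443 m/day.

0.244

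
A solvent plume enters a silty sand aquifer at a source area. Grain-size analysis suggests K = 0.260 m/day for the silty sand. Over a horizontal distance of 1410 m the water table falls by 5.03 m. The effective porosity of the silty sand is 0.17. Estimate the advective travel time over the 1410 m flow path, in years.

708

Hydraulic gradient i = Δh / L = 5.03 / 1410 = 0.003567.
Darcy flux q = K · i = 0.2600 × 0.003567 = 0.0009275 m/day.
Seepage velocity v = q / n_e = 0.0009275 / 0.17 = 0.005456 m/day.
Travel time t = L / v = 1410 / 0.005456 = 2.584e+05 days = 707.5 years.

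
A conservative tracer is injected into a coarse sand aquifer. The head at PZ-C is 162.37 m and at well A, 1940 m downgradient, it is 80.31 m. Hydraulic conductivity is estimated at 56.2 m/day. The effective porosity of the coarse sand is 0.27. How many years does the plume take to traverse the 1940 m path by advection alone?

Hydraulic gradient i = (162.37 − 80.31) / 1940 = 82.06 / 1940 = 0.04230.
Darcy flux q = K · i = 56.20 × 0.04230 = 2.377 m/day.
Seepage velocity v = q / n_e = 2.377 / 0.27 = 8.804 m/day.
Travel time t = L / v = 1940 / 8.804 = 220.3 days = 0.6033 years.

0.603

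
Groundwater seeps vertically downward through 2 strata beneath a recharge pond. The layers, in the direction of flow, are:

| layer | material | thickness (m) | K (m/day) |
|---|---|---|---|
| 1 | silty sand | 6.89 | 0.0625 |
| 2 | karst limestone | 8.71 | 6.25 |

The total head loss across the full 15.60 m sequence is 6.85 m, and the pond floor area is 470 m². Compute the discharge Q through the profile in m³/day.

Flow is perpendicular to layering, so the layers act in series and the equivalent K is the thickness-weighted harmonic mean.
Total thickness L = 6.89 + 8.71 = 15.60 m.
Σ(b_i/K_i) = 6.89/0.0625 + 8.71/6.25 = 111.6 d.
K_eq = L / Σ(b_i/K_i) = 15.60 / 111.6 = 0.1397 m/day.
Q = K_eq · A · (Δh/L) = 0.1397 × 470 × (6.85/15.60) = 28.84 m³/day.

28.8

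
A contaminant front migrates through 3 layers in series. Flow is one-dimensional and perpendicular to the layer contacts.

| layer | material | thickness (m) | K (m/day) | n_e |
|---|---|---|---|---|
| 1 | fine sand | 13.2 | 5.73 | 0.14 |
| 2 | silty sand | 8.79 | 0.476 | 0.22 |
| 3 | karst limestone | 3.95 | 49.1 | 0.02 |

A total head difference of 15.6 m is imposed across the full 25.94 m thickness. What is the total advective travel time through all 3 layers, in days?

5.16

With flow normal to the layers, continuity requires the same specific discharge q through every layer.
Σ(b_i/K_i) = 13.2/5.73 + 8.79/0.476 + 3.95/49.1 = 20.85 d.
q = Δh / Σ(b_i/K_i) = 15.6 / 20.85 = 0.7482 m/day.
In each layer the seepage velocity is v_i = q/n_i, so the layer transit time is t_i = b_i·n_i / q:
  layer 1 (fine sand): t_1 = 13.2 × 0.14 / 0.7482 = 2.470 d
  layer 2 (silty sand): t_2 = 8.79 × 0.22 / 0.7482 = 2.585 d
  layer 3 (karst limestone): t_3 = 3.95 × 0.02 / 0.7482 = 0.1056 d
Total t = Σ t_i = 5.160 days.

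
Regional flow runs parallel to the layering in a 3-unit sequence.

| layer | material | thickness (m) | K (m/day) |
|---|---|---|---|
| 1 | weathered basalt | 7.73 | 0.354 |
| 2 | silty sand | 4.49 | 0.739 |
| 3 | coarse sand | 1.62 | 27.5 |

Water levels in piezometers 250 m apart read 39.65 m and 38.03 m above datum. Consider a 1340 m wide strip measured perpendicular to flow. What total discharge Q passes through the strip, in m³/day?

Flow is parallel to layering, so each bed carries its own Darcy discharge and the transmissivities add.
Σ(K_i·b_i) = 0.354×7.73 + 0.739×4.49 + 27.5×1.62 = 50.60 m²/day.
Hydraulic gradient i = (39.65 − 38.03) / 250 = 1.62 / 250 = 0.006480.
Q = Σ(K_i·b_i) · W · i = 50.60 × 1340 × 0.006480 = 439.4 m³/day.

439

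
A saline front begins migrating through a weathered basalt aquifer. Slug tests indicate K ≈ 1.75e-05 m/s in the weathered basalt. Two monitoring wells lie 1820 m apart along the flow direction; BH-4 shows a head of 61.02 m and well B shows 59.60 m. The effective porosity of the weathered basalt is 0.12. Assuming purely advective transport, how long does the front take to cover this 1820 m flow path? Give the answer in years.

507

Convert K: 1.75e-05 m/s × 86400 = 1.512 m/day.
Hydraulic gradient i = (61.02 − 59.60) / 1820 = 1.42 / 1820 = 0.0007802.
Darcy flux q = K · i = 1.512 × 0.0007802 = 0.001180 m/day.
Seepage velocity v = q / n_e = 0.001180 / 0.12 = 0.009831 m/day.
Travel time t = L / v = 1820 / 0.009831 = 1.851e+05 days = 506.9 years.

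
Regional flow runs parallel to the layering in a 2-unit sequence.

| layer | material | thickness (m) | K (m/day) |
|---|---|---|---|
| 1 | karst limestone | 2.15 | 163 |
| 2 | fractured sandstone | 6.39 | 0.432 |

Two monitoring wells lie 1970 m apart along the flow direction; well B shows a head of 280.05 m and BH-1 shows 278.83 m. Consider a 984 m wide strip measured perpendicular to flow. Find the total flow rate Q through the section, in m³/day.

215

Flow is parallel to layering, so each bed carries its own Darcy discharge and the transmissivities add.
Σ(K_i·b_i) = 163×2.15 + 0.432×6.39 = 353.2 m²/day.
Hydraulic gradient i = (280.05 − 278.83) / 1970 = 1.22 / 1970 = 0.0006193.
Q = Σ(K_i·b_i) · W · i = 353.2 × 984 × 0.0006193 = 215.2 m³/day.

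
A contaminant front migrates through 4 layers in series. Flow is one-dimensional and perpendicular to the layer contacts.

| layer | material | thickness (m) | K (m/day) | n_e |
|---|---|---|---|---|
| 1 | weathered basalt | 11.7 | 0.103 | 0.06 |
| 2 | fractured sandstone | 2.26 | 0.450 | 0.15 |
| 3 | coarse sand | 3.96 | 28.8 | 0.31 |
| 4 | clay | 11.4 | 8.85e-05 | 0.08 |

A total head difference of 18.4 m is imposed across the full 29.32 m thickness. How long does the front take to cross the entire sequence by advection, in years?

With flow normal to the layers, continuity requires the same specific discharge q through every layer.
Σ(b_i/K_i) = 11.7/0.103 + 2.26/0.450 + 3.96/28.8 + 11.4/8.85e-05 = 1.289e+05 d.
q = Δh / Σ(b_i/K_i) = 18.4 / 1.289e+05 = 0.0001427 m/day.
In each layer the seepage velocity is v_i = q/n_i, so the layer transit time is t_i = b_i·n_i / q:
  layer 1 (weathered basalt): t_1 = 11.7 × 0.06 / 0.0001427 = 4919 d
  layer 2 (fractured sandstone): t_2 = 2.26 × 0.15 / 0.0001427 = 2375 d
  layer 3 (coarse sand): t_3 = 3.96 × 0.31 / 0.0001427 = 8602 d
  layer 4 (clay): t_4 = 11.4 × 0.08 / 0.0001427 = 6391 d
Total t = Σ t_i = 22287 days = 61.02 years.

61.0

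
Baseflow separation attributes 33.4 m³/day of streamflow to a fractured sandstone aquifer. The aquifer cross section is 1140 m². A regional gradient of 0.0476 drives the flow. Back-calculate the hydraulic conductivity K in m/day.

0.616

Hydraulic gradient i = 0.0476.
From Q = K·A·i, K = Q / (A·i) = 33.4 / (1140 × 0.04760) = 0.6155 m/day.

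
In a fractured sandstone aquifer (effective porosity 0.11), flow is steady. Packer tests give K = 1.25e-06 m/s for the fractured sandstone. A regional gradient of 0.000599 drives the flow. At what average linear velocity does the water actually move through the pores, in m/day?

Convert K: 1.25e-06 m/s × 86400 = 0.1080 m/day.
Hydraulic gradient i = 0.000599.
Darcy flux q = K · i = 0.1080 × 0.0005990 = 6.469e-05 m/day.
Seepage velocity v = q / n_e = 6.469e-05 / 0.11 = 0.0005881 m/day.

0.000588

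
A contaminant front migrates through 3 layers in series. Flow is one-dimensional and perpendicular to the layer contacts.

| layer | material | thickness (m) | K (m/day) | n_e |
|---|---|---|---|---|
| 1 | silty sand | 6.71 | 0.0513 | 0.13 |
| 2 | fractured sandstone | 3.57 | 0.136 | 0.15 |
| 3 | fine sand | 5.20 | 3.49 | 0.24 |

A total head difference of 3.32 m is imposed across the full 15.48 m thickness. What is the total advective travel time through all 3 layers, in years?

0.347

With flow normal to the layers, continuity requires the same specific discharge q through every layer.
Σ(b_i/K_i) = 6.71/0.0513 + 3.57/0.136 + 5.20/3.49 = 158.5 d.
q = Δh / Σ(b_i/K_i) = 3.32 / 158.5 = 0.02094 m/day.
In each layer the seepage velocity is v_i = q/n_i, so the layer transit time is t_i = b_i·n_i / q:
  layer 1 (silty sand): t_1 = 6.71 × 0.13 / 0.02094 = 41.65 d
  layer 2 (fractured sandstone): t_2 = 3.57 × 0.15 / 0.02094 = 25.57 d
  layer 3 (fine sand): t_3 = 5.20 × 0.24 / 0.02094 = 59.60 d
Total t = Σ t_i = 126.8 days = 0.3472 years.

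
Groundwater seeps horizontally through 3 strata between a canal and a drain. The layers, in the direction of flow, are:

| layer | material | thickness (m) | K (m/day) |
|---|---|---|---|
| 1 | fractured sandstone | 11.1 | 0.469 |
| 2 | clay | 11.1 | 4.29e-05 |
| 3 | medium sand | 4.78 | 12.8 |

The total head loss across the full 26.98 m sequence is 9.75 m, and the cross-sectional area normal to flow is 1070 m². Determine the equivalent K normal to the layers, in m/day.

Flow is perpendicular to layering, so the layers act in series and the equivalent K is the thickness-weighted harmonic mean.
Total thickness L = 11.1 + 11.1 + 4.78 = 26.98 m.
Σ(b_i/K_i) = 11.1/0.469 + 11.1/4.29e-05 + 4.78/12.8 = 2.588e+05 d.
K_eq = L / Σ(b_i/K_i) = 26.98 / 2.588e+05 = 0.0001043 m/day.

0.000104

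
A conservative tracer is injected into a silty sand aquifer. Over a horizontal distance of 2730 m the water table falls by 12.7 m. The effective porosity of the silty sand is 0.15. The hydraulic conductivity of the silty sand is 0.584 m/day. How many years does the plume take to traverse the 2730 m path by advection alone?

Hydraulic gradient i = Δh / L = 12.7 / 2730 = 0.004652.
Darcy flux q = K · i = 0.5840 × 0.004652 = 0.002717 m/day.
Seepage velocity v = q / n_e = 0.002717 / 0.15 = 0.01811 m/day.
Travel time t = L / v = 2730 / 0.01811 = 1.507e+05 days = 412.7 years.

413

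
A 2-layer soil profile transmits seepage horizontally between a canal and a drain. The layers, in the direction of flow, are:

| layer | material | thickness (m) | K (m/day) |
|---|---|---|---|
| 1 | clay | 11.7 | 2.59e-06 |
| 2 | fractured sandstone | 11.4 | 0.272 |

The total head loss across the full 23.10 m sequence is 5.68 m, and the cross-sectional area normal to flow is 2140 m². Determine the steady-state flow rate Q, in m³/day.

0.00269

Flow is perpendicular to layering, so the layers act in series and the equivalent K is the thickness-weighted harmonic mean.
Total thickness L = 11.7 + 11.4 = 23.10 m.
Σ(b_i/K_i) = 11.7/2.59e-06 + 11.4/0.272 = 4.517e+06 d.
K_eq = L / Σ(b_i/K_i) = 23.10 / 4.517e+06 = 5.114e-06 m/day.
Q = K_eq · A · (Δh/L) = 5.114e-06 × 2140 × (5.68/23.10) = 0.002691 m³/day.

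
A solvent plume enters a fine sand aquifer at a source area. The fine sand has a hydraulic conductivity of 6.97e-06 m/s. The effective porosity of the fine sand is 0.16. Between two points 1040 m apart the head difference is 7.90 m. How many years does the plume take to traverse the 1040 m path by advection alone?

Convert K: 6.97e-06 m/s × 86400 = 0.6022 m/day.
Hydraulic gradient i = Δh / L = 7.90 / 1040 = 0.007596.
Darcy flux q = K · i = 0.6022 × 0.007596 = 0.004574 m/day.
Seepage velocity v = q / n_e = 0.004574 / 0.16 = 0.02859 m/day.
Travel time t = L / v = 1040 / 0.02859 = 36376 days = 99.59 years.

99.6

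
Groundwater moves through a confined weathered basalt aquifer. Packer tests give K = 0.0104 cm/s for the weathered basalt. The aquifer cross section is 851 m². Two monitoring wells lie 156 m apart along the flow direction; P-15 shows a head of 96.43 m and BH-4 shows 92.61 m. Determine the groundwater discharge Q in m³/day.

Convert K: 0.0104 cm/s × 864 = 8.986 m/day.
Hydraulic gradient i = (96.43 − 92.61) / 156 = 3.82 / 156 = 0.02449.
Darcy's law: Q = K · A · i = 8.986 × 851.0 × 0.02449 = 187.2 m³/day.

187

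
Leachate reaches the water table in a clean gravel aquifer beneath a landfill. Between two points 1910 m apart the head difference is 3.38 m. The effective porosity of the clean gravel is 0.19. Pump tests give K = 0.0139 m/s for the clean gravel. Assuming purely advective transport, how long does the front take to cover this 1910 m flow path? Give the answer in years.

Convert K: 0.0139 m/s × 86400 = 1201 m/day.
Hydraulic gradient i = Δh / L = 3.38 / 1910 = 0.001770.
Darcy flux q = K · i = 1201 × 0.001770 = 2.125 m/day.
Seepage velocity v = q / n_e = 2.125 / 0.19 = 11.19 m/day.
Travel time t = L / v = 1910 / 11.19 = 170.8 days = 0.4675 years.

0.468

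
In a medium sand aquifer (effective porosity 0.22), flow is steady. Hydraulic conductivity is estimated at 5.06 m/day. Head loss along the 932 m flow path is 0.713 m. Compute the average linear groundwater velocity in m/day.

0.0176

Hydraulic gradient i = Δh / L = 0.713 / 932 = 0.0007650.
Darcy flux q = K · i = 5.060 × 0.0007650 = 0.003871 m/day.
Seepage velocity v = q / n_e = 0.003871 / 0.22 = 0.01760 m/day.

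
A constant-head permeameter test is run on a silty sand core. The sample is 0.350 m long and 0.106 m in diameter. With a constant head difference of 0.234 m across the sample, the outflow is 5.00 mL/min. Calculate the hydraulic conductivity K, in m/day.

1.22

Cross-sectional area A = π·(d/2)² = π × (0.106/2)² = 0.008825 m².
Convert discharge: 5.00 mL/min = 8.333e-08 m³/s.
Darcy's law rearranged: K = Q·L / (A·Δh) = 8.333e-08 × 0.350 / (0.008825 × 0.234) = 1.412e-05 m/s = 1.220 m/day.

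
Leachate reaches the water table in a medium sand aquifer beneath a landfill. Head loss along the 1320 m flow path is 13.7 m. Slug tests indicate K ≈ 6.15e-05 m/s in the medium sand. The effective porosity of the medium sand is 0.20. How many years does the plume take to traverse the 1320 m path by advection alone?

13.1

Convert K: 6.15e-05 m/s × 86400 = 5.314 m/day.
Hydraulic gradient i = Δh / L = 13.7 / 1320 = 0.01038.
Darcy flux q = K · i = 5.314 × 0.01038 = 0.05515 m/day.
Seepage velocity v = q / n_e = 0.05515 / 0.20 = 0.2757 m/day.
Travel time t = L / v = 1320 / 0.2757 = 4787 days = 13.11 years.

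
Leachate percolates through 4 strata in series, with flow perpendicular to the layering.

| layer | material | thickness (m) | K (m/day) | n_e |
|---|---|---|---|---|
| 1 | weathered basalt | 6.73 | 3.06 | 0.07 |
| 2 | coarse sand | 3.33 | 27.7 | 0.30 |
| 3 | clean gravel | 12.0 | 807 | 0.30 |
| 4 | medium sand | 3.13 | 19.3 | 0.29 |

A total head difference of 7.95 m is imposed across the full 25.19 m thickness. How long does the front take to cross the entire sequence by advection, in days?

1.88

With flow normal to the layers, continuity requires the same specific discharge q through every layer.
Σ(b_i/K_i) = 6.73/3.06 + 3.33/27.7 + 12.0/807 + 3.13/19.3 = 2.497 d.
q = Δh / Σ(b_i/K_i) = 7.95 / 2.497 = 3.184 m/day.
In each layer the seepage velocity is v_i = q/n_i, so the layer transit time is t_i = b_i·n_i / q:
  layer 1 (weathered basalt): t_1 = 6.73 × 0.07 / 3.184 = 0.1479 d
  layer 2 (coarse sand): t_2 = 3.33 × 0.30 / 3.184 = 0.3137 d
  layer 3 (clean gravel): t_3 = 12.0 × 0.30 / 3.184 = 1.131 d
  layer 4 (medium sand): t_4 = 3.13 × 0.29 / 3.184 = 0.2851 d
Total t = Σ t_i = 1.877 days.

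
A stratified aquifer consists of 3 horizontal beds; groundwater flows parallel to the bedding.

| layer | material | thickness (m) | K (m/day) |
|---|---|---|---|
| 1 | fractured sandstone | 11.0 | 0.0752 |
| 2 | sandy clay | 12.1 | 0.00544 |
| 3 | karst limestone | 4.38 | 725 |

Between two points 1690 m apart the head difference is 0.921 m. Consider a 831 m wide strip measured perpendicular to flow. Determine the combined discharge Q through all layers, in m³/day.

1440

Flow is parallel to layering, so each bed carries its own Darcy discharge and the transmissivities add.
Σ(K_i·b_i) = 0.0752×11.0 + 0.00544×12.1 + 725×4.38 = 3176 m²/day.
Hydraulic gradient i = Δh / L = 0.921 / 1690 = 0.0005450.
Q = Σ(K_i·b_i) · W · i = 3176 × 831 × 0.0005450 = 1438 m³/day.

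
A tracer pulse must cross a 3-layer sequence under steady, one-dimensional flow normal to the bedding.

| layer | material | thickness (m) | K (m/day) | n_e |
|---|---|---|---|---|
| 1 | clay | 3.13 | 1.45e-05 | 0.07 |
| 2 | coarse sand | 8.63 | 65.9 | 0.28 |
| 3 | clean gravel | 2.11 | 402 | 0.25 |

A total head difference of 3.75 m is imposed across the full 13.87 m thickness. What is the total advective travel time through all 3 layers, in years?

498

With flow normal to the layers, continuity requires the same specific discharge q through every layer.
Σ(b_i/K_i) = 3.13/1.45e-05 + 8.63/65.9 + 2.11/402 = 2.159e+05 d.
q = Δh / Σ(b_i/K_i) = 3.75 / 2.159e+05 = 1.737e-05 m/day.
In each layer the seepage velocity is v_i = q/n_i, so the layer transit time is t_i = b_i·n_i / q:
  layer 1 (clay): t_1 = 3.13 × 0.07 / 1.737e-05 = 12612 d
  layer 2 (coarse sand): t_2 = 8.63 × 0.28 / 1.737e-05 = 1.391e+05 d
  layer 3 (clean gravel): t_3 = 2.11 × 0.25 / 1.737e-05 = 30365 d
Total t = Σ t_i = 1.821e+05 days = 498.5 years.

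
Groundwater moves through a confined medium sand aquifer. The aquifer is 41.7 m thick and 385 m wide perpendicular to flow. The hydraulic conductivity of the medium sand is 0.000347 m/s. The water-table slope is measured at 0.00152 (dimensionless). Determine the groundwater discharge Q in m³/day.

732

Convert K: 0.000347 m/s × 86400 = 29.98 m/day.
Cross-sectional area A = 385 × 41.7 = 16055 m².
Hydraulic gradient i = 0.00152.
Darcy's law: Q = K · A · i = 29.98 × 16055 × 0.001520 = 731.6 m³/day.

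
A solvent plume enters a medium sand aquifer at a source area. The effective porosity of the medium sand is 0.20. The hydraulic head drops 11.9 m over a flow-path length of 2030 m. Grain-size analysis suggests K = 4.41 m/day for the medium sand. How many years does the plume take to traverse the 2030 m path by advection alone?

43.0

Hydraulic gradient i = Δh / L = 11.9 / 2030 = 0.005862.
Darcy flux q = K · i = 4.410 × 0.005862 = 0.02585 m/day.
Seepage velocity v = q / n_e = 0.02585 / 0.20 = 0.1293 m/day.
Travel time t = L / v = 2030 / 0.1293 = 15705 days = 43.00 years.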